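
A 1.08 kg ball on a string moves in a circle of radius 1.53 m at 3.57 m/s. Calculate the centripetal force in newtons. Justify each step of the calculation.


Fc = m * v^2 / r
v^2 = 3.57^2 = 12.7449
Fc = 1.08 * 12.7449 / 1.53
Fc = 13.7645 / 1.53 = 8.9964 N

8.9964 N


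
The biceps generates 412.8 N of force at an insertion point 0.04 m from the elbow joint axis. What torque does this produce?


tau = F * d
tau = 412.8 * 0.04
tau = 16.512 N*m

16.512 N*m


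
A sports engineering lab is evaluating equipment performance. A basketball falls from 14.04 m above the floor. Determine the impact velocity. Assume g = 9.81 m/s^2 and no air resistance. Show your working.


v = sqrt(2 * g * h)
v = sqrt(2 * 9.81 * 14.04)
v = sqrt(275.4648) = 16.5971 m/s

16.5971 m/s


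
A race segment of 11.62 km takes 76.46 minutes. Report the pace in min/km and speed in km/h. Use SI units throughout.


Pace = time / distance = 76.46 min / 11.62 km = 6.58 min/km
Speed = distance / time_in_hours = 11.62 / 1.2743 hr
Speed = 9.1185 km/h

6.58 min/km, 9.1185 km/h


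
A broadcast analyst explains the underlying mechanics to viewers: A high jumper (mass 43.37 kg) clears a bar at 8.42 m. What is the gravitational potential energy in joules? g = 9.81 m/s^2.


PE = m * g * h
PE = 43.37 * 9.81 * 8.42
PE = 425.4597 * 8.42 = 3582.3707 J

3582.3707 J


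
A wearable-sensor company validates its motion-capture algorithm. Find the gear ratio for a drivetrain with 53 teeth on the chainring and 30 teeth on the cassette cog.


GR = front_teeth / rear_teeth
GR = 53 / 30
GR = 1.7667

1.7667


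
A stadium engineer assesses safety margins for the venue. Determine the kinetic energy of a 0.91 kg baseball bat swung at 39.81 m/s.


KE = 0.5 * m * v^2
KE = 0.5 * 0.91 * 39.81^2
KE = 0.5 * 0.91 * 1584.8361 = 721.1004 J

721.1004 J


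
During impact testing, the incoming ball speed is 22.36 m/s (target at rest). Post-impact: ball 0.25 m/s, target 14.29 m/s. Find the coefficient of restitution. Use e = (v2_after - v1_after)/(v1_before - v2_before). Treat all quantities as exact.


e = (v2_after - v1_after) / (v1_before - v2_before)
Numerator = 14.29 - 0.25 = 14.04
Denominator = 22.36 - 0 = 22.36
e = 14.04 / 22.36 = 0.6279

0.6279


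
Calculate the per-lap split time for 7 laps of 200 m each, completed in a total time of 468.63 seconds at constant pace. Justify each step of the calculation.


Split time = total_time / n_laps = 468.63 / 7
Split time = 66.9471 s per lap

66.9471 s


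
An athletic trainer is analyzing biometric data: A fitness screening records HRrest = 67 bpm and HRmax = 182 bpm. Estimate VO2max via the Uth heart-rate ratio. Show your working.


VO2max = 15.3 * HRmax / HRrest
VO2max = 15.3 * 182 / 67
VO2max = 2784.6 / 67 = 41.5612 mL/kg/min

41.5612 mL/kg/min


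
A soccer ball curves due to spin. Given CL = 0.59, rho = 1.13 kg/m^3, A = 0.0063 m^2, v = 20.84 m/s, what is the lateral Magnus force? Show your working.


FM = 0.5 * CL * rho * A * v^2
FM = 0.5 * 0.59 * 1.13 * 0.0063 * 20.84^2
v^2 = 434.3056
FM = 0.5 * 0.59 * 1.13 * 0.0063 * 434.3056 = 0.9121 N

0.9121 N


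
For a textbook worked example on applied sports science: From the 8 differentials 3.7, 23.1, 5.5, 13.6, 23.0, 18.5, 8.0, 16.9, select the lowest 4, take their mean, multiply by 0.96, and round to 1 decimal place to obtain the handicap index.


All differentials: 3.7, 23.1, 5.5, 13.6, 23.0, 18.5, 8.0, 16.9
Sorted: 3.7, 5.5, 8.0, 13.6, 16.9, 18.5, 23.0, 23.1
Best 4: 3.7, 5.5, 8.0, 13.6
Average of best = 30.8 / 4 = 7.7
Raw index = 7.7 * 0.96 = 7.392
Handicap index = round(7.392, 1) = 7.4

7.4


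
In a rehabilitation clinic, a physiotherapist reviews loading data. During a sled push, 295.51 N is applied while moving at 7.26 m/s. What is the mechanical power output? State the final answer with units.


P = F * v
P = 295.51 * 7.26
P = 2145.4026 W

2145.4026 W


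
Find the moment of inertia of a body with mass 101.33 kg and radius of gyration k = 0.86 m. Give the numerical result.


I = m * k^2
I = 101.33 * 0.86^2
I = 101.33 * 0.7396 = 74.9437 kg*m^2

74.9437 kg*m^2


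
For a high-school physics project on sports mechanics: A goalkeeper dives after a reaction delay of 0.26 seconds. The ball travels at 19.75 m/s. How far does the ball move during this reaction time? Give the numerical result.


d = v * t
d = 19.75 * 0.26
d = 5.135 m

5.135 m


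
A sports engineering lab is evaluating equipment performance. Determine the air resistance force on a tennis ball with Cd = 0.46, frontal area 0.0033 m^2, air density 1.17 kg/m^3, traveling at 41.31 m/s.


Fd = 0.5 * Cd * rho * A * v^2
Fd = 0.5 * 0.46 * 1.17 * 0.0033 * 41.31^2
v^2 = 1706.5161
Fd = 0.5 * 0.46 * 1.17 * 0.0033 * 1706.5161 = 1.5154 N

1.5154 N


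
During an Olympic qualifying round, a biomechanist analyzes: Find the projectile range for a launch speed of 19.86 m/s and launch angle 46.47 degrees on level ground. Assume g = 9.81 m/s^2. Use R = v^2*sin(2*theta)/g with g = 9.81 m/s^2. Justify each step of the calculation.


R = v^2 * sin(2*theta) / g
Convert angle to radians: theta = 46.47 deg = 0.8111 rad
sin(2*theta) = sin(1.6221) = 0.9987
R = 19.86^2 * 0.9987 / 9.81
R = 394.4196 * 0.9987 / 9.81 = 40.153 m

40.153 m


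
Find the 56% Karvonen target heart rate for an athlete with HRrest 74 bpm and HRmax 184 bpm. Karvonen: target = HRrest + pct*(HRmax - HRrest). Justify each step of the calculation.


Target = HRrest + pct*(HRmax - HRrest)
Heart rate reserve = HRmax - HRrest = 184 - 74 = 110 bpm
Fraction = 56% = 0.56
Target = 74 + 0.56 * 110
Target = 74 + 61.6 = 135.6 bpm

135.6 bpm


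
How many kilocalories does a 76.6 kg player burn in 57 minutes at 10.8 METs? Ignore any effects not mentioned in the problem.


kcal = MET * mass * time_hr
Convert time: 57 min = 0.95 hr
kcal = 10.8 * 76.6 * 0.95
kcal = 785.916 kcal

785.916 kcal


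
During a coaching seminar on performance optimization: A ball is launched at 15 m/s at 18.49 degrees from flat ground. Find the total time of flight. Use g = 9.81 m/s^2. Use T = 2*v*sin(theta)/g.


T = 2*v*sin(theta)/g
sin(theta) = sin(18.49 deg) = 0.3171
T = 2*15*0.3171 / 9.81
T = 9.5142 / 9.81 = 0.9698 s

0.9698 s


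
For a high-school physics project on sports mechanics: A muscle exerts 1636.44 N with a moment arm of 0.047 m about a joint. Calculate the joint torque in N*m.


tau = F * d
tau = 1636.44 * 0.047
tau = 76.9127 N*m

76.9127 N*m


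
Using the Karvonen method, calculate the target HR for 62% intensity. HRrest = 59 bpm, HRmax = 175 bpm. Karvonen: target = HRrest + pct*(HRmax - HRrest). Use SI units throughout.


Target = HRrest + pct*(HRmax - HRrest)
Heart rate reserve = HRmax - HRrest = 175 - 59 = 116 bpm
Fraction = 62% = 0.62
Target = 59 + 0.62 * 116
Target = 59 + 71.92 = 130.92 bpm

130.92 bpm


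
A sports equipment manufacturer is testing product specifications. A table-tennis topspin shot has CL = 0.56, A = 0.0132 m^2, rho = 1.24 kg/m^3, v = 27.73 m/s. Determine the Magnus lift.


FM = 0.5 * CL * rho * A * v^2
FM = 0.5 * 0.56 * 1.24 * 0.0132 * 27.73^2
v^2 = 768.9529
FM = 0.5 * 0.56 * 1.24 * 0.0132 * 768.9529 = 3.5241 N

3.5241 N


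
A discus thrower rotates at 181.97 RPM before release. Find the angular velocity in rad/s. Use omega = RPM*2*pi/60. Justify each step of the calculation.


omega = RPM * 2 * pi / 60
omega = 181.97 * 2 * 3.14159 / 60
omega = 1143.3512 / 60 = 19.0559 rad/s

19.0559 rad/s


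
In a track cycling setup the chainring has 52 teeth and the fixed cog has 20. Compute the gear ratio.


GR = front_teeth / rear_teeth
GR = 52 / 20
GR = 2.6

2.6


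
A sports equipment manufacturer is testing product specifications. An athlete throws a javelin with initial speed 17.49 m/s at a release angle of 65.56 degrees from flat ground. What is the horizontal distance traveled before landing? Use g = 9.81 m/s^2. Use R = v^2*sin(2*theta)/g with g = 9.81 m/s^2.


R = v^2 * sin(2*theta) / g
Convert angle to radians: theta = 65.56 deg = 1.1442 rad
sin(2*theta) = sin(2.2885) = 0.7533
R = 17.49^2 * 0.7533 / 9.81
R = 305.9001 * 0.7533 / 9.81 = 23.4908 m

23.4908 m


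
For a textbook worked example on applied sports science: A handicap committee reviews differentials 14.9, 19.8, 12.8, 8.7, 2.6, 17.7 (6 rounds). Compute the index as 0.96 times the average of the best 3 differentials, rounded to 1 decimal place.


All differentials: 14.9, 19.8, 12.8, 8.7, 2.6, 17.7
Sorted: 2.6, 8.7, 12.8, 14.9, 17.7, 19.8
Best 3: 2.6, 8.7, 12.8
Average of best = 24.1 / 3 = 8.0333
Raw index = 8.0333 * 0.96 = 7.712
Handicap index = round(7.712, 1) = 7.7

7.7


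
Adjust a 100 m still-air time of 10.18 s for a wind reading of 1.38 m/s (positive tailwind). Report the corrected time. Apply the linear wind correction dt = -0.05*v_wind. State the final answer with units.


dt = -0.05 * v_wind = -0.05 * 1.38 = -0.069 s
t_corrected = t_still + dt = 10.18 + (-0.069)
t_corrected = 10.111 s

10.111 s


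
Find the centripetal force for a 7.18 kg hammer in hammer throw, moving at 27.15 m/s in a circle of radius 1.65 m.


Fc = m * v^2 / r
v^2 = 27.15^2 = 737.1225
Fc = 7.18 * 737.1225 / 1.65
Fc = 5292.5395 / 1.65 = 3207.5997 N

3207.5997 N


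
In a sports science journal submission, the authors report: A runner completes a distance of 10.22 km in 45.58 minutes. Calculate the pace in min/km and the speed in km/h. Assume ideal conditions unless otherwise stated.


Pace = time / distance = 45.58 min / 10.22 km = 4.4599 min/km
Speed = distance / time_in_hours = 10.22 / 0.7597 hr
Speed = 13.4533 km/h

4.4599 min/km, 13.4533 km/h


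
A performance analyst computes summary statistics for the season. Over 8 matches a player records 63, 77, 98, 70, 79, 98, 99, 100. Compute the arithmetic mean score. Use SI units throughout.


Average = sum / n
Sum = 684
Average = 684 / 8 = 85.5

85.5


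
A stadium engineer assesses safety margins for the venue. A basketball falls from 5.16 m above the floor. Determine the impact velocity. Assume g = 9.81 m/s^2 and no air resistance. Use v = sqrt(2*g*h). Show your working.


v = sqrt(2 * g * h)
v = sqrt(2 * 9.81 * 5.16)
v = sqrt(101.2392) = 10.0618 m/s

10.0618 m/s


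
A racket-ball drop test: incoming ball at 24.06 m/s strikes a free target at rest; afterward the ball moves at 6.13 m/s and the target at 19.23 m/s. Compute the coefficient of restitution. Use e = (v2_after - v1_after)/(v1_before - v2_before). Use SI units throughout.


e = (v2_after - v1_after) / (v1_before - v2_before)
Numerator = 19.23 - 6.13 = 13.1
Denominator = 24.06 - 0 = 24.06
e = 13.1 / 24.06 = 0.5445

0.5445


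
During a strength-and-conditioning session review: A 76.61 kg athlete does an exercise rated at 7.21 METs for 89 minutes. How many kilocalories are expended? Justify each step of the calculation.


kcal = MET * mass * time_hr
Convert time: 89 min = 1.4833 hr
kcal = 7.21 * 76.61 * 1.4833
kcal = 819.3312 kcal

819.3312 kcal


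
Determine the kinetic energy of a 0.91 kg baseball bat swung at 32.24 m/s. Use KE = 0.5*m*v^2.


KE = 0.5 * m * v^2
KE = 0.5 * 0.91 * 32.24^2
KE = 0.5 * 0.91 * 1039.4176 = 472.935 J

472.935 J


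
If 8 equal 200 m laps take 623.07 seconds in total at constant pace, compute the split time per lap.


Split time = total_time / n_laps = 623.07 / 8
Split time = 77.8838 s per lap

77.8838 s


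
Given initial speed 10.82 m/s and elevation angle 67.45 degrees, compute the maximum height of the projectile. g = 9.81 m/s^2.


H = (v*sin(theta))^2 / (2*g)
vy = v*sin(theta) = 10.82 * sin(67.45 deg) = 9.9928 m/s
H = vy^2 / (2*g) = 99.8552 / (2*9.81)
H = 99.8552 / 19.62 = 5.0895 m

5.0895 m


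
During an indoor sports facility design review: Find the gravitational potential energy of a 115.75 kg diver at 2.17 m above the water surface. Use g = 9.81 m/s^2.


PE = m * g * h
PE = 115.75 * 9.81 * 2.17
PE = 1135.5075 * 2.17 = 2464.0513 J

2464.0513 J


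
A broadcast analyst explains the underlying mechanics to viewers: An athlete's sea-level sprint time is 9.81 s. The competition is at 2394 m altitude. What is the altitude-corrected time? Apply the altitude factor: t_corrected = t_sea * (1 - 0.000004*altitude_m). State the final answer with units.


Correction factor = 1 - 0.000004 * 2394 = 0.990424
t_corrected = t_sea * factor = 9.81 * 0.990424
t_corrected = 9.7161 s

9.7161 s


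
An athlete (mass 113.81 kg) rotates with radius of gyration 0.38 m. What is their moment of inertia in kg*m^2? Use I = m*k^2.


I = m * k^2
I = 113.81 * 0.38^2
I = 113.81 * 0.1444 = 16.4342 kg*m^2

16.4342 kg*m^2


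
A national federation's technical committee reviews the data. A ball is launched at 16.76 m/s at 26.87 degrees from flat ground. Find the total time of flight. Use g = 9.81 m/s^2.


T = 2*v*sin(theta)/g
sin(theta) = sin(26.87 deg) = 0.452
T = 2*16.76*0.452 / 9.81
T = 15.15 / 9.81 = 1.5443 s

1.5443 s


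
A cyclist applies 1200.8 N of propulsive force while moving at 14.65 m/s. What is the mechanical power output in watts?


P = F * v
P = 1200.8 * 14.65
P = 17591.72 W

17591.72 W


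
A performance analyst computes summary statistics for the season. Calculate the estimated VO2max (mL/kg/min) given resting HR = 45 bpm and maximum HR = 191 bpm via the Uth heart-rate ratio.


VO2max = 15.3 * HRmax / HRrest
VO2max = 15.3 * 191 / 45
VO2max = 2922.3 / 45 = 64.94 mL/kg/min

64.94 mL/kg/min


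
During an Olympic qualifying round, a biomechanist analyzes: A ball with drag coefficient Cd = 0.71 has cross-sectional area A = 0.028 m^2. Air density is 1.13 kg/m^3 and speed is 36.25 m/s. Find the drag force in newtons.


Fd = 0.5 * Cd * rho * A * v^2
Fd = 0.5 * 0.71 * 1.13 * 0.028 * 36.25^2
v^2 = 1314.0625
Fd = 0.5 * 0.71 * 1.13 * 0.028 * 1314.0625 = 14.7598 N

14.7598 N


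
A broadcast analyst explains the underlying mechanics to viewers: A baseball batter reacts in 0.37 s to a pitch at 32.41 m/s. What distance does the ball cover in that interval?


d = v * t
d = 32.41 * 0.37
d = 11.9917 m

11.9917 m


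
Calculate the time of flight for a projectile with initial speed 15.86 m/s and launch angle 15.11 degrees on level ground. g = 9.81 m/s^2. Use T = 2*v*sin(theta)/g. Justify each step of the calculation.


T = 2*v*sin(theta)/g
sin(theta) = sin(15.11 deg) = 0.2607
T = 2*15.86*0.2607 / 9.81
T = 8.2685 / 9.81 = 0.8429 s

0.8429 s


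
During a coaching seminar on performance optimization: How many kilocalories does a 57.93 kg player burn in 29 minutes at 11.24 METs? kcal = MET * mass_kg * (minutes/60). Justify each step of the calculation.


kcal = MET * mass * time_hr
Convert time: 29 min = 0.4833 hr
kcal = 11.24 * 57.93 * 0.4833
kcal = 314.7144 kcal

314.7144 kcal


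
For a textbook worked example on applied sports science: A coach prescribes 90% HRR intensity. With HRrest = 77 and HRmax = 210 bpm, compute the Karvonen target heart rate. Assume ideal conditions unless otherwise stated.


Target = HRrest + pct*(HRmax - HRrest)
Heart rate reserve = HRmax - HRrest = 210 - 77 = 133 bpm
Fraction = 90% = 0.9
Target = 77 + 0.9 * 133
Target = 77 + 119.7 = 196.7 bpm

196.7 bpm


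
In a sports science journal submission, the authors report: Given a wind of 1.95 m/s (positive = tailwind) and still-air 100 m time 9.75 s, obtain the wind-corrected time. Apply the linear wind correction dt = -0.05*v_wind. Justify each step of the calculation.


dt = -0.05 * v_wind = -0.05 * 1.95 = -0.0975 s
t_corrected = t_still + dt = 9.75 + (-0.0975)
t_corrected = 9.6525 s

9.6525 s


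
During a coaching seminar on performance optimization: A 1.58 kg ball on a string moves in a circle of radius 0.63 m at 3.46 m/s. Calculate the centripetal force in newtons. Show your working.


Fc = m * v^2 / r
v^2 = 3.46^2 = 11.9716
Fc = 1.58 * 11.9716 / 0.63
Fc = 18.9151 / 0.63 = 30.024 N

30.024 N


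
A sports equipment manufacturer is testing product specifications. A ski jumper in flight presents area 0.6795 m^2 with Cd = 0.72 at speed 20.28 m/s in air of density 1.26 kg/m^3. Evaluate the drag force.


Fd = 0.5 * Cd * rho * A * v^2
Fd = 0.5 * 0.72 * 1.26 * 0.6795 * 20.28^2
v^2 = 411.2784
Fd = 0.5 * 0.72 * 1.26 * 0.6795 * 411.2784 = 126.7647 N

126.7647 N


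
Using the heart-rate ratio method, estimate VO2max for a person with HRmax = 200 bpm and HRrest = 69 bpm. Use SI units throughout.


VO2max = 15.3 * HRmax / HRrest
VO2max = 15.3 * 200 / 69
VO2max = 3060 / 69 = 44.3478 mL/kg/min

44.3478 mL/kg/min


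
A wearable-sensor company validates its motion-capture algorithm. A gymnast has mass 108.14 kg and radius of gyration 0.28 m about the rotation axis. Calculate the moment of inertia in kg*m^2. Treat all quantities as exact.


I = m * k^2
I = 108.14 * 0.28^2
I = 108.14 * 0.0784 = 8.4782 kg*m^2

8.4782 kg*m^2


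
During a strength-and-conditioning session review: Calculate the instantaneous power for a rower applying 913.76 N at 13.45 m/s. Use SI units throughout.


P = F * v
P = 913.76 * 13.45
P = 12290.072 W

12290.072 W


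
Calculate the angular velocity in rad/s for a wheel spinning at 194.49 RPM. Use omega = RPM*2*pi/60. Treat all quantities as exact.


omega = RPM * 2 * pi / 60
omega = 194.49 * 2 * 3.14159 / 60
omega = 1222.0167 / 60 = 20.3669 rad/s

20.3669 rad/s


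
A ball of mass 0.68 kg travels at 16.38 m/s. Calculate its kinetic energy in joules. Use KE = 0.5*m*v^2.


KE = 0.5 * m * v^2
KE = 0.5 * 0.68 * 16.38^2
KE = 0.5 * 0.68 * 268.3044 = 91.2235 J

91.2235 J


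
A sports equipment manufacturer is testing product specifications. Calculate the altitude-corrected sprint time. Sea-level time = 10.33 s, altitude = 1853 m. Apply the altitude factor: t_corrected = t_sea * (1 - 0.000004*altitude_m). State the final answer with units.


Correction factor = 1 - 0.000004 * 1853 = 0.992588
t_corrected = t_sea * factor = 10.33 * 0.992588
t_corrected = 10.2534 s

10.2534 s


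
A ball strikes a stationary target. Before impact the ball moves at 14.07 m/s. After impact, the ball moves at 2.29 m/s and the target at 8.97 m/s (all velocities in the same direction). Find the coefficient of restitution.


e = (v2_after - v1_after) / (v1_before - v2_before)
Numerator = 8.97 - 2.29 = 6.68
Denominator = 14.07 - 0 = 14.07
e = 6.68 / 14.07 = 0.4748

0.4748


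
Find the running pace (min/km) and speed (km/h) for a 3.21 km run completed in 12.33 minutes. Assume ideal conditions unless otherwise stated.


Pace = time / distance = 12.33 min / 3.21 km = 3.8411 min/km
Speed = distance / time_in_hours = 3.21 / 0.2055 hr
Speed = 15.6204 km/h

3.8411 min/km, 15.6204 km/h


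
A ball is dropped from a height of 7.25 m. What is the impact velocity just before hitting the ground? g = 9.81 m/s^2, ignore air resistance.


v = sqrt(2 * g * h)
v = sqrt(2 * 9.81 * 7.25)
v = sqrt(142.245) = 11.9267 m/s

11.9267 m/s


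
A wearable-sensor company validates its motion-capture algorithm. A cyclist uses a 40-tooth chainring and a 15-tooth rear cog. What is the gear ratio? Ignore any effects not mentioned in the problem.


GR = front_teeth / rear_teeth
GR = 40 / 15
GR = 2.6667

2.6667


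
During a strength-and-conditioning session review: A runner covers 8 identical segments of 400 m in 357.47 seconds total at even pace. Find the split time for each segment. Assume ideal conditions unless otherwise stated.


Split time = total_time / n_laps = 357.47 / 8
Split time = 44.6838 s per lap

44.6838 s


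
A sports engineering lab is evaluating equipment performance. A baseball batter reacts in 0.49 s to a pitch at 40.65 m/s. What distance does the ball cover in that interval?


d = v * t
d = 40.65 * 0.49
d = 19.9185 m

19.9185 m


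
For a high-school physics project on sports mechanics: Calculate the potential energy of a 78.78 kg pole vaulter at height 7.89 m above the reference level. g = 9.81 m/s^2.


PE = m * g * h
PE = 78.78 * 9.81 * 7.89
PE = 772.8318 * 7.89 = 6097.6429 J

6097.6429 J


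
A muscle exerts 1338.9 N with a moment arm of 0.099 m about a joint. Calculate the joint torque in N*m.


tau = F * d
tau = 1338.9 * 0.099
tau = 132.5511 N*m

132.5511 N*m


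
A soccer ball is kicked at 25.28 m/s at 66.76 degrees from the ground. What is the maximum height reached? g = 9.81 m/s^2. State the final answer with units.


H = (v*sin(theta))^2 / (2*g)
vy = v*sin(theta) = 25.28 * sin(66.76 deg) = 23.2288 m/s
H = vy^2 / (2*g) = 539.5764 / (2*9.81)
H = 539.5764 / 19.62 = 27.5013 m

27.5013 m


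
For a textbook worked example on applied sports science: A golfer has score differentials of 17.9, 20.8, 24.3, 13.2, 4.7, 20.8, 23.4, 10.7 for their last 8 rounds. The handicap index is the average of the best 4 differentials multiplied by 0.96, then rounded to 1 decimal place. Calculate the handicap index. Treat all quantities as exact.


All differentials: 17.9, 20.8, 24.3, 13.2, 4.7, 20.8, 23.4, 10.7
Sorted: 4.7, 10.7, 13.2, 17.9, 20.8, 20.8, 23.4, 24.3
Best 4: 4.7, 10.7, 13.2, 17.9
Average of best = 46.5 / 4 = 11.625
Raw index = 11.625 * 0.96 = 11.16
Handicap index = round(11.16, 1) = 11.2

11.2


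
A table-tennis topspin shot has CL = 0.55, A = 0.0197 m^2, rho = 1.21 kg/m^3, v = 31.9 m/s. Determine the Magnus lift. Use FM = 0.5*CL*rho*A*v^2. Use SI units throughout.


FM = 0.5 * CL * rho * A * v^2
FM = 0.5 * 0.55 * 1.21 * 0.0197 * 31.9^2
v^2 = 1017.61
FM = 0.5 * 0.55 * 1.21 * 0.0197 * 1017.61 = 6.6706 N

6.6706 N


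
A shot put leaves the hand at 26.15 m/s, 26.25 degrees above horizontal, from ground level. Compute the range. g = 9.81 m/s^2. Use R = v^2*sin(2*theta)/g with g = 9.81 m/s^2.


R = v^2 * sin(2*theta) / g
Convert angle to radians: theta = 26.25 deg = 0.4581 rad
sin(2*theta) = sin(0.9163) = 0.7934
R = 26.15^2 * 0.7934 / 9.81
R = 683.8225 * 0.7934 / 9.81 = 55.302 m

55.302 m


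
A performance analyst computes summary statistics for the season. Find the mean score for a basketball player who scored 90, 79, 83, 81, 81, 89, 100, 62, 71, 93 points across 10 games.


Average = sum / n
Sum = 829
Average = 829 / 10 = 82.9

82.9


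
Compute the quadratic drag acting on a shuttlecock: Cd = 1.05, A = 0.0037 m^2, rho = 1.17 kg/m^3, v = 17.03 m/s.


Fd = 0.5 * Cd * rho * A * v^2
Fd = 0.5 * 1.05 * 1.17 * 0.0037 * 17.03^2
v^2 = 290.0209
Fd = 0.5 * 1.05 * 1.17 * 0.0037 * 290.0209 = 0.6591 N

0.6591 N


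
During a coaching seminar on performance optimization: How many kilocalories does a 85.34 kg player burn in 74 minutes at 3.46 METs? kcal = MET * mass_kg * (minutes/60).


kcal = MET * mass * time_hr
Convert time: 74 min = 1.2333 hr
kcal = 3.46 * 85.34 * 1.2333
kcal = 364.1742 kcal

364.1742 kcal


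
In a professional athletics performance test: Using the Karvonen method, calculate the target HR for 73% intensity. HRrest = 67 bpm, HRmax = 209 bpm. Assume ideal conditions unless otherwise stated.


Target = HRrest + pct*(HRmax - HRrest)
Heart rate reserve = HRmax - HRrest = 209 - 67 = 142 bpm
Fraction = 73% = 0.73
Target = 67 + 0.73 * 142
Target = 67 + 103.66 = 170.66 bpm

170.66 bpm


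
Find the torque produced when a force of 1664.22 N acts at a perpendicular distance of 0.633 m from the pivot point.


tau = F * d
tau = 1664.22 * 0.633
tau = 1053.4513 N*m

1053.4513 N*m


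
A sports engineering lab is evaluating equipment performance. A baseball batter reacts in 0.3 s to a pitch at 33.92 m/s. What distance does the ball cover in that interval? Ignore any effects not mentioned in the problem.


d = v * t
d = 33.92 * 0.3
d = 10.176 m

10.176 m


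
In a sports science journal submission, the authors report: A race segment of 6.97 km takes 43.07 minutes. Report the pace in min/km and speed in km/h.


Pace = time / distance = 43.07 min / 6.97 km = 6.1793 min/km
Speed = distance / time_in_hours = 6.97 / 0.7178 hr
Speed = 9.7098 km/h

6.1793 min/km, 9.7098 km/h


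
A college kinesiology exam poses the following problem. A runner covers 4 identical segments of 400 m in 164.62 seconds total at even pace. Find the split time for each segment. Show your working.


Split time = total_time / n_laps = 164.62 / 4
Split time = 41.155 s per lap

41.155 s


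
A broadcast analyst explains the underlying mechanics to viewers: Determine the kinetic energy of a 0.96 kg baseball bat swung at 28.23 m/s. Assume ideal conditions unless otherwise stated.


KE = 0.5 * m * v^2
KE = 0.5 * 0.96 * 28.23^2
KE = 0.5 * 0.96 * 796.9329 = 382.5278 J

382.5278 J


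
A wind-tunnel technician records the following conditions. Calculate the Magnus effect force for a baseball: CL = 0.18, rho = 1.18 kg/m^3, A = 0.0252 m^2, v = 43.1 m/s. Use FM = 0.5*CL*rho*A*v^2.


FM = 0.5 * CL * rho * A * v^2
FM = 0.5 * 0.18 * 1.18 * 0.0252 * 43.1^2
v^2 = 1857.61
FM = 0.5 * 0.18 * 1.18 * 0.0252 * 1857.61 = 4.9714 N

4.9714 N


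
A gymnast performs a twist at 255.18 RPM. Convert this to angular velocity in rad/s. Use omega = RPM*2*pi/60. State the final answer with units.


omega = RPM * 2 * pi / 60
omega = 255.18 * 2 * 3.14159 / 60
omega = 1603.3432 / 60 = 26.7224 rad/s

26.7224 rad/s


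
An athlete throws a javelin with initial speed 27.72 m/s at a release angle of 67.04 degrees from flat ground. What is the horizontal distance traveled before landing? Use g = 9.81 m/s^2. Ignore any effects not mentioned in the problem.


R = v^2 * sin(2*theta) / g
Convert angle to radians: theta = 67.04 deg = 1.1701 rad
sin(2*theta) = sin(2.3401) = 0.7184
R = 27.72^2 * 0.7184 / 9.81
R = 768.3984 * 0.7184 / 9.81 = 56.2685 m

56.2685 m


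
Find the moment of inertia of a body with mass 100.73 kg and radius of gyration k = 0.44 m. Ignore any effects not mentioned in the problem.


I = m * k^2
I = 100.73 * 0.44^2
I = 100.73 * 0.1936 = 19.5013 kg*m^2

19.5013 kg*m^2


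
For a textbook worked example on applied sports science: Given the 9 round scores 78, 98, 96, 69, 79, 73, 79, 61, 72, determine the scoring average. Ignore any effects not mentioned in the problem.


Average = sum / n
Sum = 705
Average = 705 / 9 = 78.3333

78.3333


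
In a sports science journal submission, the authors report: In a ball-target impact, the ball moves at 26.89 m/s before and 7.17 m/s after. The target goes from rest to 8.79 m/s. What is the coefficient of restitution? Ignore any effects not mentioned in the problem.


e = (v2_after - v1_after) / (v1_before - v2_before)
Numerator = 8.79 - 7.17 = 1.62
Denominator = 26.89 - 0 = 26.89
e = 1.62 / 26.89 = 0.0602

0.0602


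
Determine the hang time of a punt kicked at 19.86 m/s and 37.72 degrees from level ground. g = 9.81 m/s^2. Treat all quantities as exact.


T = 2*v*sin(theta)/g
sin(theta) = sin(37.72 deg) = 0.6118
T = 2*19.86*0.6118 / 9.81
T = 24.3008 / 9.81 = 2.4771 s

2.4771 s


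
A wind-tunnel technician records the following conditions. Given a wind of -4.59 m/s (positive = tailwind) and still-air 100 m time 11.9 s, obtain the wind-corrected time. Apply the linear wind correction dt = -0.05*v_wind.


dt = -0.05 * v_wind = -0.05 * -4.59 = 0.2295 s
t_corrected = t_still + dt = 11.9 + (0.2295)
t_corrected = 12.1295 s

12.1295 s


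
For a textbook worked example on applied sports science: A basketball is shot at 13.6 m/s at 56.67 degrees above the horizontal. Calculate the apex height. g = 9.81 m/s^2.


H = (v*sin(theta))^2 / (2*g)
vy = v*sin(theta) = 13.6 * sin(56.67 deg) = 11.3631 m/s
H = vy^2 / (2*g) = 129.1193 / (2*9.81)
H = 129.1193 / 19.62 = 6.581 m

6.581 m


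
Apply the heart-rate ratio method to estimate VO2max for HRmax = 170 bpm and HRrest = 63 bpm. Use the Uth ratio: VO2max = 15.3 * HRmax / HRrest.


VO2max = 15.3 * HRmax / HRrest
VO2max = 15.3 * 170 / 63
VO2max = 2601 / 63 = 41.2857 mL/kg/min

41.2857 mL/kg/min


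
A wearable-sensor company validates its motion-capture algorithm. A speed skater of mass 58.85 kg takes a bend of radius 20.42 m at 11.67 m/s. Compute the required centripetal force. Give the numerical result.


Fc = m * v^2 / r
v^2 = 11.67^2 = 136.1889
Fc = 58.85 * 136.1889 / 20.42
Fc = 8014.7168 / 20.42 = 392.4935 N

392.4935 N


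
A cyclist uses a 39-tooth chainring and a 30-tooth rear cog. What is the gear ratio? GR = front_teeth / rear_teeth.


GR = front_teeth / rear_teeth
GR = 39 / 30
GR = 1.3

1.3


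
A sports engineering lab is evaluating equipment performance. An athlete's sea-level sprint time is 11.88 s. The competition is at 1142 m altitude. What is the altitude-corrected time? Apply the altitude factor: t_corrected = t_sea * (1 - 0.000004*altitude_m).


Correction factor = 1 - 0.000004 * 1142 = 0.995432
t_corrected = t_sea * factor = 11.88 * 0.995432
t_corrected = 11.8257 s

11.8257 s


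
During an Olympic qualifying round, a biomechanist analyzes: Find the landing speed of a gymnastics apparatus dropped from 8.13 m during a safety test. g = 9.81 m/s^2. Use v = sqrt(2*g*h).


v = sqrt(2 * g * h)
v = sqrt(2 * 9.81 * 8.13)
v = sqrt(159.5106) = 12.6298 m/s

12.6298 m/s


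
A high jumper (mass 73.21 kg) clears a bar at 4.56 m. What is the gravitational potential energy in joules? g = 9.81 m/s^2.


PE = m * g * h
PE = 73.21 * 9.81 * 4.56
PE = 718.1901 * 4.56 = 3274.9469 J

3274.9469 J


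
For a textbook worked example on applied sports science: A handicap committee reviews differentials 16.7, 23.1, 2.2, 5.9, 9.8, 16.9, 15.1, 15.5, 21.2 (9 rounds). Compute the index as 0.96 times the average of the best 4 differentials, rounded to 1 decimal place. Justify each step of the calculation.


All differentials: 16.7, 23.1, 2.2, 5.9, 9.8, 16.9, 15.1, 15.5, 21.2
Sorted: 2.2, 5.9, 9.8, 15.1, 15.5, 16.7, 16.9, 21.2, 23.1
Best 4: 2.2, 5.9, 9.8, 15.1
Average of best = 33 / 4 = 8.25
Raw index = 8.25 * 0.96 = 7.92
Handicap index = round(7.92, 1) = 7.9

7.9


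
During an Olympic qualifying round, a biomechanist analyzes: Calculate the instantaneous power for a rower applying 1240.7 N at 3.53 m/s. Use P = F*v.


P = F * v
P = 1240.7 * 3.53
P = 4379.671 W

4379.671 W


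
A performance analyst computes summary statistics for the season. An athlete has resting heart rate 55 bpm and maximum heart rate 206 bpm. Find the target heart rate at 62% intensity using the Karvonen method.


Target = HRrest + pct*(HRmax - HRrest)
Heart rate reserve = HRmax - HRrest = 206 - 55 = 151 bpm
Fraction = 62% = 0.62
Target = 55 + 0.62 * 151
Target = 55 + 93.62 = 148.62 bpm

148.62 bpm


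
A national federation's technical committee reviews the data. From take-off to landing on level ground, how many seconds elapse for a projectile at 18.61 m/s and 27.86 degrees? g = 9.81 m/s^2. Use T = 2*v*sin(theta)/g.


T = 2*v*sin(theta)/g
sin(theta) = sin(27.86 deg) = 0.4673
T = 2*18.61*0.4673 / 9.81
T = 17.3934 / 9.81 = 1.773 s

1.773 s


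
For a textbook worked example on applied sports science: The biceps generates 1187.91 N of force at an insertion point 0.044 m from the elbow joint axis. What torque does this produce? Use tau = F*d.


tau = F * d
tau = 1187.91 * 0.044
tau = 52.268 N*m

52.268 N*m


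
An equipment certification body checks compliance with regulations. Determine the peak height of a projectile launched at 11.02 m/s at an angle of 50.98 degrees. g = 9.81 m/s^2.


H = (v*sin(theta))^2 / (2*g)
vy = v*sin(theta) = 11.02 * sin(50.98 deg) = 8.5617 m/s
H = vy^2 / (2*g) = 73.3032 / (2*9.81)
H = 73.3032 / 19.62 = 3.7361 m

3.7361 m


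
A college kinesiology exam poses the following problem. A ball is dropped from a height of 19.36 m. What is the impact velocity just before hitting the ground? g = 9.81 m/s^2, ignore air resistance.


v = sqrt(2 * g * h)
v = sqrt(2 * 9.81 * 19.36)
v = sqrt(379.8432) = 19.4896 m/s

19.4896 m/s


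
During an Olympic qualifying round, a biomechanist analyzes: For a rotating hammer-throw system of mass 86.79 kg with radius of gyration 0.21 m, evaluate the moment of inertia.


I = m * k^2
I = 86.79 * 0.21^2
I = 86.79 * 0.0441 = 3.8274 kg*m^2

3.8274 kg*m^2


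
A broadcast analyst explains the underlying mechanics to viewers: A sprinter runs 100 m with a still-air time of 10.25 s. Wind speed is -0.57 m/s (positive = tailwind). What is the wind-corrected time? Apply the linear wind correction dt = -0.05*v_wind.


dt = -0.05 * v_wind = -0.05 * -0.57 = 0.0285 s
t_corrected = t_still + dt = 10.25 + (0.0285)
t_corrected = 10.2785 s

10.2785 s


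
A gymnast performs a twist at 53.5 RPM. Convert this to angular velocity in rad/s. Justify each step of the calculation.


omega = RPM * 2 * pi / 60
omega = 53.5 * 2 * 3.14159 / 60
omega = 336.1504 / 60 = 5.6025 rad/s

5.6025 rad/s


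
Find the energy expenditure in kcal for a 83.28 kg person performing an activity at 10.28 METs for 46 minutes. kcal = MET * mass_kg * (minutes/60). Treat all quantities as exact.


kcal = MET * mass * time_hr
Convert time: 46 min = 0.7667 hr
kcal = 10.28 * 83.28 * 0.7667
kcal = 656.3574 kcal

656.3574 kcal


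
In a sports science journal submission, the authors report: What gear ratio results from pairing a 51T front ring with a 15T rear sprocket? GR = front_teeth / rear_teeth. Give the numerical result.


GR = front_teeth / rear_teeth
GR = 51 / 15
GR = 3.4

3.4


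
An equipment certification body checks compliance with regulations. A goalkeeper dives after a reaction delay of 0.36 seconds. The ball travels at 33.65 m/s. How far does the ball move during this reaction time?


d = v * t
d = 33.65 * 0.36
d = 12.114 m

12.114 m


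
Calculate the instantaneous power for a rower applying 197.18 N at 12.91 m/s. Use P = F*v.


P = F * v
P = 197.18 * 12.91
P = 2545.5938 W

2545.5938 W


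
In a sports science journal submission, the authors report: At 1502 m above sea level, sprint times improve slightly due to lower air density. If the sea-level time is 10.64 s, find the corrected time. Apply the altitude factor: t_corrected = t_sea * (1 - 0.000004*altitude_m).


Correction factor = 1 - 0.000004 * 1502 = 0.993992
t_corrected = t_sea * factor = 10.64 * 0.993992
t_corrected = 10.5761 s

10.5761 s


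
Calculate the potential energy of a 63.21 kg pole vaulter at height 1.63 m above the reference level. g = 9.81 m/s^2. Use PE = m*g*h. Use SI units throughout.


PE = m * g * h
PE = 63.21 * 9.81 * 1.63
PE = 620.0901 * 1.63 = 1010.7469 J

1010.7469 J


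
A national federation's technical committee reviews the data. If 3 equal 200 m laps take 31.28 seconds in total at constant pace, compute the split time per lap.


Split time = total_time / n_laps = 31.28 / 3
Split time = 10.4267 s per lap

10.4267 s


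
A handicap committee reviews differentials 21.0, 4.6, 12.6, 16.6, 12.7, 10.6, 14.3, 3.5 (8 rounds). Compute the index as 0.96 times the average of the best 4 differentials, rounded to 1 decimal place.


All differentials: 21.0, 4.6, 12.6, 16.6, 12.7, 10.6, 14.3, 3.5
Sorted: 3.5, 4.6, 10.6, 12.6, 12.7, 14.3, 16.6, 21.0
Best 4: 3.5, 4.6, 10.6, 12.6
Average of best = 31.3 / 4 = 7.825
Raw index = 7.825 * 0.96 = 7.512
Handicap index = round(7.512, 1) = 7.5

7.5


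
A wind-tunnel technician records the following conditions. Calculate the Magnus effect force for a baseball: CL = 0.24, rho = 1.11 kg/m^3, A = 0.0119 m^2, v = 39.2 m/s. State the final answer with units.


FM = 0.5 * CL * rho * A * v^2
FM = 0.5 * 0.24 * 1.11 * 0.0119 * 39.2^2
v^2 = 1536.64
FM = 0.5 * 0.24 * 1.11 * 0.0119 * 1536.64 = 2.4357 N

2.4357 N


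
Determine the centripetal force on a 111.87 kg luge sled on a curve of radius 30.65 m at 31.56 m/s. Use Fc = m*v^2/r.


Fc = m * v^2 / r
v^2 = 31.56^2 = 996.0336
Fc = 111.87 * 996.0336 / 30.65
Fc = 111426.2788 / 30.65 = 3635.4414 N

3635.4414 N


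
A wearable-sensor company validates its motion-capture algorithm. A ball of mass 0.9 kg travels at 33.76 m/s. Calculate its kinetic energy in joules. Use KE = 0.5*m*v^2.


KE = 0.5 * m * v^2
KE = 0.5 * 0.9 * 33.76^2
KE = 0.5 * 0.9 * 1139.7376 = 512.8819 J

512.8819 J


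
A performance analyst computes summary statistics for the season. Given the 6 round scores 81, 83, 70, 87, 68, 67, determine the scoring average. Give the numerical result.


Average = sum / n
Sum = 456
Average = 456 / 6 = 76

76


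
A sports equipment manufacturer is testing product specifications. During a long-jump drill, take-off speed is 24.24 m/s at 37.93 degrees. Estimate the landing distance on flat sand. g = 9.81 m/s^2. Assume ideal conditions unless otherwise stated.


R = v^2 * sin(2*theta) / g
Convert angle to radians: theta = 37.93 deg = 0.662 rad
sin(2*theta) = sin(1.324) = 0.9697
R = 24.24^2 * 0.9697 / 9.81
R = 587.5776 * 0.9697 / 9.81 = 58.081 m

58.081 m


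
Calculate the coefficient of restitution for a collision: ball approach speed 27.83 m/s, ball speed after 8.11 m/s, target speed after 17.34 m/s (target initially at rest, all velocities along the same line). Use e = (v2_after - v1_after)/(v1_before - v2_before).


e = (v2_after - v1_after) / (v1_before - v2_before)
Numerator = 17.34 - 8.11 = 9.23
Denominator = 27.83 - 0 = 27.83
e = 9.23 / 27.83 = 0.3317

0.3317


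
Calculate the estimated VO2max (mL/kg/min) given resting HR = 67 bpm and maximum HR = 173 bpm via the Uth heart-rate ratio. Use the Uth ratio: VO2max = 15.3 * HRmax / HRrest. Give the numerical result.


VO2max = 15.3 * HRmax / HRrest
VO2max = 15.3 * 173 / 67
VO2max = 2646.9 / 67 = 39.506 mL/kg/min

39.506 mL/kg/min


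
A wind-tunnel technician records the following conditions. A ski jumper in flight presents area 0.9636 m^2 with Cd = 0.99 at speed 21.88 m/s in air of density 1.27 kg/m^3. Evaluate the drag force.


Fd = 0.5 * Cd * rho * A * v^2
Fd = 0.5 * 0.99 * 1.27 * 0.9636 * 21.88^2
v^2 = 478.7344
Fd = 0.5 * 0.99 * 1.27 * 0.9636 * 478.7344 = 290.0016 N

290.0016 N


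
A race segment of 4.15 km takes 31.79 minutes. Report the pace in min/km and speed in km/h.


Pace = time / distance = 31.79 min / 4.15 km = 7.6602 min/km
Speed = distance / time_in_hours = 4.15 / 0.5298 hr
Speed = 7.8327 km/h

7.6602 min/km, 7.8327 km/h


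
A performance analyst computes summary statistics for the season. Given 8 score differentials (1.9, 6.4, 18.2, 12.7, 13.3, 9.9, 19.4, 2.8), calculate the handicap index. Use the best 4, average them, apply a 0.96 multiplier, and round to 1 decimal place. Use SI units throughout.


All differentials: 1.9, 6.4, 18.2, 12.7, 13.3, 9.9, 19.4, 2.8
Sorted: 1.9, 2.8, 6.4, 9.9, 12.7, 13.3, 18.2, 19.4
Best 4: 1.9, 2.8, 6.4, 9.9
Average of best = 21 / 4 = 5.25
Raw index = 5.25 * 0.96 = 5.04
Handicap index = round(5.04, 1) = 5.0

5.0


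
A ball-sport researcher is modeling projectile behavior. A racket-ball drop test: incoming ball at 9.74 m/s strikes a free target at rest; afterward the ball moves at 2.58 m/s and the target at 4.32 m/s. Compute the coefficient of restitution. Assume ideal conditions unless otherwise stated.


e = (v2_after - v1_after) / (v1_before - v2_before)
Numerator = 4.32 - 2.58 = 1.74
Denominator = 9.74 - 0 = 9.74
e = 1.74 / 9.74 = 0.1786

0.1786


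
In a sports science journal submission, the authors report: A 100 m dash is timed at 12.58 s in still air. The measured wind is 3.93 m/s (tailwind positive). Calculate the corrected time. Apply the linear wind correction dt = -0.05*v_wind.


dt = -0.05 * v_wind = -0.05 * 3.93 = -0.1965 s
t_corrected = t_still + dt = 12.58 + (-0.1965)
t_corrected = 12.3835 s

12.3835 s


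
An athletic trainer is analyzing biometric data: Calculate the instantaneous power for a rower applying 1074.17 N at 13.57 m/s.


P = F * v
P = 1074.17 * 13.57
P = 14576.4869 W

14576.4869 W


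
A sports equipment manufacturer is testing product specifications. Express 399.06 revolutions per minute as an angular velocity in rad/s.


omega = RPM * 2 * pi / 60
omega = 399.06 * 2 * 3.14159 / 60
omega = 2507.3679 / 60 = 41.7895 rad/s

41.7895 rad/s


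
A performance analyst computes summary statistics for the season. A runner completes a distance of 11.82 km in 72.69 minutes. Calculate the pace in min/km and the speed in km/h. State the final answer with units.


Pace = time / distance = 72.69 min / 11.82 km = 6.1497 min/km
Speed = distance / time_in_hours = 11.82 / 1.2115 hr
Speed = 9.7565 km/h

6.1497 min/km, 9.7565 km/h
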